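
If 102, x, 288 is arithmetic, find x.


AM = (102 + 288)/2 = 390/2 = 195

AM = 195


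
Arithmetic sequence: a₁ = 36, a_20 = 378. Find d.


d = (aₙ - a₁)/(n-1)
= (378 - 36)/(20-1)
= 342/19 = 18

d = 18


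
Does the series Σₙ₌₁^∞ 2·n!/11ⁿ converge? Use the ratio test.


aₙ = 2·n!/11^n
a_{n+1}/aₙ = (n+1)!/11^(n+1) × 11^n/n!  (constant 2 cancels)
= (n+1)/11
L = lim(n→∞) (n+1)/11 = ∞
L > 1 → series DIVERGES

Diverges (ratio test: L = ∞ > 1)


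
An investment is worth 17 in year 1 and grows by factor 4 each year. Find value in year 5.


aₙ = a₁·r^(n-1)
= 17×4^4
= 17×256
= 4352

a_5 = 4352


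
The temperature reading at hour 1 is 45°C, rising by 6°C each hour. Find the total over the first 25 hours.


aₙ = 45 + (25-1)×6 = 189
Sₙ = n(a₁+aₙ)/2 = 25×(45+189)/2
= 25×234/2 = 2925

S_25 = 2925


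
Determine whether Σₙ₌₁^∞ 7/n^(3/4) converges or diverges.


p-series test: Σ c/n^p converges if p > 1, diverges if p ≤ 1 (constant c > 0 doesn't affect convergence).
p = 3/4
3/4 ≤ 1 → DIVERGES

Diverges (p = 3/4 ≤ 1)


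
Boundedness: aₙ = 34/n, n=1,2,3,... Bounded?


a₁ = 34, a₂ = 34/2, a₃ = 34/3, ...
0 < aₙ ≤ 34 for all n ≥ 1
Lower bound: 0, Upper bound: 34
The sequence IS bounded

Bounded (0 < aₙ ≤ 34)


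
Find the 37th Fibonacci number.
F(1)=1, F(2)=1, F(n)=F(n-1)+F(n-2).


Fibonacci sequence: 1, 1, 2, 3, 5, 8, 13, 21, 34, 55, 89, ...
F(37) = 24157817

F(37) = 24157817


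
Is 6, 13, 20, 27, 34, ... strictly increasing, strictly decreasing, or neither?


Differences: 7, 7, 7, 7
All differences > 0 → strictly INCREASING

Monotonically increasing


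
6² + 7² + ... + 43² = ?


Σₖ₌6^43 k² = Σₖ₌₁^43 k² − Σₖ₌₁^5 k²
= 43·44·87/6 − 5·6·11/6
= 27434 − 55 = 27379

Σk² = 27379


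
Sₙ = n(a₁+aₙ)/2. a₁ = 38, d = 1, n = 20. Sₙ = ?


aₙ = 38 + (20-1)×1 = 57
Sₙ = n(a₁+aₙ)/2 = 20×(38+57)/2
= 20×95/2 = 950

S_20 = 950


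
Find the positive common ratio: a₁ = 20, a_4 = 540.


r^(n-1) = aₙ/a₁
r^3 = 540/20 = 27
r = 27^(1/3)
= 3

r = 3


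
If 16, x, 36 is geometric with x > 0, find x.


GM = √(16×36) = √576 = 24

GM = 24


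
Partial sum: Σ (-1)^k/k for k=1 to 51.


S = -1 + 1/2 - 1/3 + 1/4 - 1/5 + 1/6 - 1/7 + 1/8 ± ...
= -0.7029
(Full series converges to -ln(2) ≈ -0.6931)

S_51 = -0.7029


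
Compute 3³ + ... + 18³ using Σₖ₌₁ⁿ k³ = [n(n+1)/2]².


Σₖ₌3^18 k³ = [18·19/2]² − [2·3/2]²
= 29241 − 9 = 29232

Σk³ = 29232


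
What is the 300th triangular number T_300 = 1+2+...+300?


n(n+1)/2 = 300×301/2 = 90300/2 = 45150

Σk = 45150


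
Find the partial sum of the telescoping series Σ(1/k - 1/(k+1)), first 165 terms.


Telescoping: adjacent terms cancel.
= 1/1 - 1/166
= 1 - 1/166 = 165/166

Sum = 165/166


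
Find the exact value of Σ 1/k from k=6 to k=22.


Σₖ₌6^22 1/k = 1/6 + 1/7 + 1/8 + ... + 1/22
= 109216951/77597520
≈ 1.4075

Sum = 109216951/77597520 ≈ 1.4075


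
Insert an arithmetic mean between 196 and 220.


AM = (196 + 220)/2 = 416/2 = 208

AM = 208


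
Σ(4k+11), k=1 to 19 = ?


Σ(4k+11) = 4·Σk + 11·n
= 4·190 + 11·19
= 760 + 209 = 969

Σ = 969


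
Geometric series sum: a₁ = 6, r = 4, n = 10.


Sₙ = 6×(4^10 - 1)/(4 - 1)
= 6×(1048576 - 1)/3
= 6×1048575/3
= 2097150

S_10 = 2097150


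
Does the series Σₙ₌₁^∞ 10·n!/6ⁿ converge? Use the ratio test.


aₙ = 10·n!/6^n
a_{n+1}/aₙ = (n+1)!/6^(n+1) × 6^n/n!  (constant 10 cancels)
= (n+1)/6
L = lim(n→∞) (n+1)/6 = ∞
L > 1 → series DIVERGES

Diverges (ratio test: L = ∞ > 1)


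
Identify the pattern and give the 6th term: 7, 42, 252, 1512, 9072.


Pattern: geometric (r=6)
Terms: 7, 42, 252, 1512, 9072
Next term = 54432

Next term = 54432


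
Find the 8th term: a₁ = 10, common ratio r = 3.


aₙ = a₁·r^(n-1)
= 10×3^7
= 10×2187
= 21870

a_8 = 21870


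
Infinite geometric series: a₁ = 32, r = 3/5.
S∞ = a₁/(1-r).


S∞ = a₁/(1-r) = 32/(1 - 3/5)
= 32/(2/5)
= 80

S∞ = 80


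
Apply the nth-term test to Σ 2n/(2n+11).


lim(n→∞) 2n/(2n+11) = 2/2 = 1  (divide numerator and denominator by n)
lim aₙ = 1 ≠ 0 → series DIVERGES

Diverges (lim aₙ = 1 ≠ 0)


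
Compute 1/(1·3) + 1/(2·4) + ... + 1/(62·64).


1/(k(k+2)) = (1/2)·(1/k - 1/(k+2)) (partial fractions)
Telescoping: Σ = (1/2)·(1 + 1/2 - 1/63 - 1/64) = 5921/8064

Sum = 5921/8064


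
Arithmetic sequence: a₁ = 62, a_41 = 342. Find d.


d = (aₙ - a₁)/(n-1)
= (342 - 62)/(41-1)
= 280/40 = 7

d = 7


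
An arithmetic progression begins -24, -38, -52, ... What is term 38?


aₙ = a₁ + (n-1)d
= -24 + (38-1)×-14
= -24 - 518
= -542

a_38 = -542


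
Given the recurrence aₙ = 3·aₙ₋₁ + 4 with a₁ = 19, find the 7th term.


Computing step by step:
a_1 = 19
a_2 = 61
a_3 = 187
a_4 = 565
a_5 = 1699
a_6 = 5101
a_7 = 15307


a_7 = 15307


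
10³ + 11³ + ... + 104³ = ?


Σₖ₌10^104 k³ = [104·105/2]² − [9·10/2]²
= 29811600 − 2025 = 29809575

Σk³ = 29809575


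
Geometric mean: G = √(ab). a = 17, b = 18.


GM = √(17×18) = √306 = 17.4929

GM = 17.4929


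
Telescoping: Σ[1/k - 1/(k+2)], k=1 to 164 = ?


Telescoping with gap 2: two head and two tail terms survive.
= (1 + 1/2) - (1/165 + 1/166)
= 3/2 - 1/165 - 1/166 = 20377/13695

Sum = 20377/13695


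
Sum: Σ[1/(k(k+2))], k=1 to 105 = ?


1/(k(k+2)) = (1/2)·(1/k - 1/(k+2)) (partial fractions)
Telescoping: Σ = (1/2)·(1 + 1/2 - 1/106 - 1/107) = 4200/5671

Sum = 4200/5671


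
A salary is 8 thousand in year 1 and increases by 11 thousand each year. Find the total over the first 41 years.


aₙ = 8 + (41-1)×11 = 448
Sₙ = n(a₁+aₙ)/2 = 41×(8+448)/2
= 41×456/2 = 9348

S_41 = 9348


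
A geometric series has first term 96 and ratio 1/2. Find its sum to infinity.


S∞ = a₁/(1-r) = 96/(1 - 1/2)
= 96/(1/2)
= 192

S∞ = 192


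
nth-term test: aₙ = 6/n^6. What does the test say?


lim(n→∞) 6/n^6 = 0
lim aₙ = 0 → nth-term test is INCONCLUSIVE
(Need other tests; this is actually a convergent p-series with p=6 > 1)

Inconclusive (lim aₙ = 0; need another test)


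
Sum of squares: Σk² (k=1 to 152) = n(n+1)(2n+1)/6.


n = 152
n(n+1)(2n+1)/6 = 152×153×305/6
= 7093080/6 = 1182180

Σk² = 1182180


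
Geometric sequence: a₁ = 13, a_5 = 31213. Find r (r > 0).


r^(n-1) = aₙ/a₁
r^4 = 31213/13 = 2401
r = 2401^(1/4)
= ±7; taking r > 0 gives r = 7

r = 7


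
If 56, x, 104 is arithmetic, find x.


AM = (56 + 104)/2 = 160/2 = 80

AM = 80


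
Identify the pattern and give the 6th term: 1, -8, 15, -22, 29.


Pattern: alternating sign, magnitude arithmetic (d=7)
Terms: 1, -8, 15, -22, 29
Next term = -36

Next term = -36


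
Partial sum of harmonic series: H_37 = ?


H_37 = 1/1 + 1/2 + 1/3 + ... + 1/37
= 2040798836801833/485721041551200
≈ 4.2016

H_37 = 2040798836801833/485721041551200 ≈ 4.2016


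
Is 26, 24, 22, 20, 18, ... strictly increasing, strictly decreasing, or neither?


Differences: -2, -2, -2, -2
All differences < 0 → strictly DECREASING

Monotonically decreasing


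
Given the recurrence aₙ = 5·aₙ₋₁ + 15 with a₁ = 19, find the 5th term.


Computing step by step:
a_1 = 19
a_2 = 110
a_3 = 565
a_4 = 2840
a_5 = 14215


a_5 = 14215


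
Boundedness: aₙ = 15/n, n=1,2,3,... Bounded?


a₁ = 15, a₂ = 15/2, a₃ = 15/3, ...
0 < aₙ ≤ 15 for all n ≥ 1
Lower bound: 0, Upper bound: 15
The sequence IS bounded

Bounded (0 < aₙ ≤ 15)


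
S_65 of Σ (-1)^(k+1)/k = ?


S = 1 - 1/2 + 1/3 - 1/4 + 1/5 - 1/6 + 1/7 - 1/8 ± ...
= 0.7008
(Full series converges to +ln(2) ≈ +0.6931)

S_65 = 0.7008


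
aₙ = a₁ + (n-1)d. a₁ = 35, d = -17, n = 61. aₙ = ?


aₙ = a₁ + (n-1)d
= 35 + (61-1)×-17
= 35 - 1020
= -985

a_61 = -985


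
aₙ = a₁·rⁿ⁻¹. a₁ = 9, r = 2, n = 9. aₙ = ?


aₙ = a₁·r^(n-1)
= 9×2^8
= 9×256
= 2304

a_9 = 2304


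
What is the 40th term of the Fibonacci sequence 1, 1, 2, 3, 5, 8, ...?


Fibonacci sequence: 1, 1, 2, 3, 5, 8, 13, 21, 34, 55, 89, ...
F(40) = 102334155

F(40) = 102334155


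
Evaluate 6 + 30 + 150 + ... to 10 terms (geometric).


Sₙ = 6×(5^10 - 1)/(5 - 1)
= 6×(9765625 - 1)/4
= 6×9765624/4
= 14648436

S_10 = 14648436


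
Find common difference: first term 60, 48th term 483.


d = (aₙ - a₁)/(n-1)
= (483 - 60)/(48-1)
= 423/47 = 9

d = 9


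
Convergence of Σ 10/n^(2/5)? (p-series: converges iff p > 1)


p-series test: Σ c/n^p converges if p > 1, diverges if p ≤ 1 (constant c > 0 doesn't affect convergence).
p = 2/5
2/5 ≤ 1 → DIVERGES

Diverges (p = 2/5 ≤ 1)


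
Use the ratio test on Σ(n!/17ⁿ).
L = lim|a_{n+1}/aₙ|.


aₙ = n!/17^n
a_{n+1}/aₙ = (n+1)!/17^(n+1) × 17^n/n!
= (n+1)/17
L = lim(n→∞) (n+1)/17 = ∞
L > 1 → series DIVERGES

Diverges (ratio test: L = ∞ > 1)


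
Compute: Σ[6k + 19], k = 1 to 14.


Σ(6k+19) = 6·Σk + 19·n
= 6·105 + 19·14
= 630 + 266 = 896

Σ = 896


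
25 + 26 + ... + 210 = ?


Σₖ₌25^210 k = Σₖ₌₁^210 k − Σₖ₌₁^24 k
= 210·211/2 − 24·25/2
= 22155 − 300 = 21855

Σk = 21855


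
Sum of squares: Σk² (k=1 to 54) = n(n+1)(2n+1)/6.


n = 54
n(n+1)(2n+1)/6 = 54×55×109/6
= 323730/6 = 53955

Σk² = 53955


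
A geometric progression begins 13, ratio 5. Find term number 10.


aₙ = a₁·r^(n-1)
= 13×5^9
= 13×1953125
= 25390625

a_10 = 25390625


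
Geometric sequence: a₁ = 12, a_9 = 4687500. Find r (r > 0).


r^(n-1) = aₙ/a₁
r^8 = 4687500/12 = 390625
r = 390625^(1/8)
= ±5; taking r > 0 gives r = 5

r = 5


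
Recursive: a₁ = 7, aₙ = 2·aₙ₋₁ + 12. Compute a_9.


Computing step by step:
a_1 = 7
a_2 = 26
a_3 = 64
a_4 = 140
a_5 = 292
a_6 = 596
a_7 = 1204
a_8 = 2420
a_9 = 4852


a_9 = 4852


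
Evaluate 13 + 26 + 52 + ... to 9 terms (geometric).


Sₙ = 13×(2^9 - 1)/(2 - 1)
= 13×(512 - 1)/1
= 13×511/1
= 6643

S_9 = 6643


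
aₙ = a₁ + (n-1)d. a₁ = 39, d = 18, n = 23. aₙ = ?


aₙ = a₁ + (n-1)d
= 39 + (23-1)×18
= 39 + 396
= 435

a_23 = 435


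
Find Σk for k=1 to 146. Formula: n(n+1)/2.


n(n+1)/2 = 146×147/2 = 21462/2 = 10731

Σk = 10731


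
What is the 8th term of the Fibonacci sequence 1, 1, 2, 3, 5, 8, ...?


Fibonacci sequence: 1, 1, 2, 3, 5, 8, 13, 21
F(8) = 21

F(8) = 21


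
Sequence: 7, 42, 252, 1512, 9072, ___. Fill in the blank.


Pattern: geometric (r=6)
Terms: 7, 42, 252, 1512, 9072
Next term = 54432

Next term = 54432


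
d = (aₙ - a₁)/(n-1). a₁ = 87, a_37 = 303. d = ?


d = (aₙ - a₁)/(n-1)
= (303 - 87)/(37-1)
= 216/36 = 6

d = 6


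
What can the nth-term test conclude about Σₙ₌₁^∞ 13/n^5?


lim(n→∞) 13/n^5 = 0
lim aₙ = 0 → nth-term test is INCONCLUSIVE
(Need other tests; this is actually a convergent p-series with p=5 > 1)

Inconclusive (lim aₙ = 0; need another test)


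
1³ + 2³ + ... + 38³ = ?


n(n+1)/2 = 38×39/2 = 741
Σk³ = 741² = 549081

Σk³ = 549081


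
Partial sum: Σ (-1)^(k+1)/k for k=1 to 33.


S = 1 - 1/2 + 1/3 - 1/4 + 1/5 - 1/6 + 1/7 - 1/8 ± ...
= 0.7081
(Full series converges to +ln(2) ≈ +0.6931)

S_33 = 0.7081


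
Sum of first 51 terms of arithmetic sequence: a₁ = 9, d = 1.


aₙ = 9 + (51-1)×1 = 59
Sₙ = n(a₁+aₙ)/2 = 51×(9+59)/2
= 51×68/2 = 1734

S_51 = 1734


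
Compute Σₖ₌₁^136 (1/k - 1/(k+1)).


Telescoping: adjacent terms cancel.
= 1/1 - 1/137
= 1 - 1/137 = 136/137

Sum = 136/137


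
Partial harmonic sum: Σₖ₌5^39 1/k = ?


Σₖ₌5^39 1/k = 1/5 + 1/6 + 1/7 + ... + 1/39
= 1054116518590033/485721041551200
≈ 2.1702

Sum = 1054116518590033/485721041551200 ≈ 2.1702


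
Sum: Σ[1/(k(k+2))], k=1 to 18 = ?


1/(k(k+2)) = (1/2)·(1/k - 1/(k+2)) (partial fractions)
Telescoping: Σ = (1/2)·(1 + 1/2 - 1/19 - 1/20) = 531/760

Sum = 531/760


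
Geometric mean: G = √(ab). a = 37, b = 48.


GM = √(37×48) = √1776 = 42.1426

GM = 42.1426


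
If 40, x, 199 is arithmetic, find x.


AM = (40 + 199)/2 = 239/2 = 119.5

AM = 119.5


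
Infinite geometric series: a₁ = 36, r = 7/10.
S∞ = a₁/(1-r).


S∞ = a₁/(1-r) = 36/(1 - 7/10)
= 36/(3/10)
= 120

S∞ = 120


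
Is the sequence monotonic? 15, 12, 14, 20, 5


Differences: -3, 2, 6, -15
Difference at position 2 is +2 (> 0) but position 1 is -3 (< 0) — sequence both rises and falls
→ NOT monotonic

Not monotonic


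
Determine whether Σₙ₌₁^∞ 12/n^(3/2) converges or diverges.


p-series test: Σ c/n^p converges if p > 1, diverges if p ≤ 1 (constant c > 0 doesn't affect convergence).
p = 3/2
3/2 > 1 → CONVERGES

Converges (p = 3/2 > 1)


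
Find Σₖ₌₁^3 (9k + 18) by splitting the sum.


Σ(9k+18) = 9·Σk + 18·n
= 9·6 + 18·3
= 54 + 54 = 108

Σ = 108


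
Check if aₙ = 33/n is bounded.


a₁ = 33, a₂ = 33/2, a₃ = 33/3, ...
0 < aₙ ≤ 33 for all n ≥ 1
Lower bound: 0, Upper bound: 33
The sequence IS bounded

Bounded (0 < aₙ ≤ 33)


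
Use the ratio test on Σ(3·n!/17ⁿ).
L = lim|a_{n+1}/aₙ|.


aₙ = 3·n!/17^n
a_{n+1}/aₙ = (n+1)!/17^(n+1) × 17^n/n!  (constant 3 cancels)
= (n+1)/17
L = lim(n→∞) (n+1)/17 = ∞
L > 1 → series DIVERGES

Diverges (ratio test: L = ∞ > 1)


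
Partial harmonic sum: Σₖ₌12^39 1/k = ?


Σₖ₌12^39 1/k = 1/12 + 1/13 + 1/14 + ... + 1/39
= 941627320612529/763275922437600
≈ 1.2337

Sum = 941627320612529/763275922437600 ≈ 1.2337


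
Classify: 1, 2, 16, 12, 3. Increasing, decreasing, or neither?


Differences: 1, 14, -4, -9
Difference at position 1 is +1 (> 0) but position 3 is -4 (< 0) — sequence both rises and falls
→ NOT monotonic

Not monotonic


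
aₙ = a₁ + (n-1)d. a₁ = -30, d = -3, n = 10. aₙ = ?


aₙ = a₁ + (n-1)d
= -30 + (10-1)×-3
= -30 - 27
= -57

a_10 = -57


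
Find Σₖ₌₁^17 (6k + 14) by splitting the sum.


Σ(6k+14) = 6·Σk + 14·n
= 6·153 + 14·17
= 918 + 238 = 1156

Σ = 1156


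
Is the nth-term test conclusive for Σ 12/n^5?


lim(n→∞) 12/n^5 = 0
lim aₙ = 0 → nth-term test is INCONCLUSIVE
(Need other tests; this is actually a convergent p-series with p=5 > 1)

Inconclusive (lim aₙ = 0; need another test)


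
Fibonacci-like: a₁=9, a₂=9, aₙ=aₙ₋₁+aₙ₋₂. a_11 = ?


Computing iteratively: 9, 9, 18, 27, 45, 72, 117, 189, 306, 495, 801
a_11 = 801

a_11 = 801


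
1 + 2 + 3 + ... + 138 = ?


n(n+1)/2 = 138×139/2 = 19182/2 = 9591

Σk = 9591


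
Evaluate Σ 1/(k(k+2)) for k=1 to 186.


1/(k(k+2)) = (1/2)·(1/k - 1/(k+2)) (partial fractions)
Telescoping: Σ = (1/2)·(1 + 1/2 - 1/187 - 1/188) = 52359/70312

Sum = 52359/70312


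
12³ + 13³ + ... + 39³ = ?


Σₖ₌12^39 k³ = [39·40/2]² − [11·12/2]²
= 608400 − 4356 = 604044

Σk³ = 604044


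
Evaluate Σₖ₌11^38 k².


Σₖ₌11^38 k² = Σₖ₌₁^38 k² − Σₖ₌₁^10 k²
= 38·39·77/6 − 10·11·21/6
= 19019 − 385 = 18634

Σk² = 18634


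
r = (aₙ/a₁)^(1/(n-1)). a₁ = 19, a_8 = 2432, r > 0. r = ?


r^(n-1) = aₙ/a₁
r^7 = 2432/19 = 128
r = 128^(1/7)
= 2

r = 2


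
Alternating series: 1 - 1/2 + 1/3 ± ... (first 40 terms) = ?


S = 1 - 1/2 + 1/3 - 1/4 + 1/5 - 1/6 + 1/7 - 1/8 ± ...
= 0.6808
(Full series converges to +ln(2) ≈ +0.6931)

S_40 = 0.6808


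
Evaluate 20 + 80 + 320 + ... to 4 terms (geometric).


Sₙ = 20×(4^4 - 1)/(4 - 1)
= 20×(256 - 1)/3
= 20×255/3
= 1700

S_4 = 1700


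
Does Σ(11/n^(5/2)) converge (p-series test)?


p-series test: Σ c/n^p converges if p > 1, diverges if p ≤ 1 (constant c > 0 doesn't affect convergence).
p = 5/2
5/2 > 1 → CONVERGES

Converges (p = 5/2 > 1)


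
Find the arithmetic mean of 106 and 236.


AM = (106 + 236)/2 = 342/2 = 171

AM = 171


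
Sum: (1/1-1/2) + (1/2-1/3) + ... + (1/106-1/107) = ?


Telescoping: adjacent terms cancel.
= 1/1 - 1/107
= 1 - 1/107 = 106/107

Sum = 106/107


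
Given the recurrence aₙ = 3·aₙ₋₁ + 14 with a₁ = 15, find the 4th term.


Computing step by step:
a_1 = 15
a_2 = 59
a_3 = 191
a_4 = 587


a_4 = 587


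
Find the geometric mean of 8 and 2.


GM = √(8×2) = √16 = 4

GM = 4


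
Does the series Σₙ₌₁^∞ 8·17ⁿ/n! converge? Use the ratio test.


aₙ = 8·17^n/n!
a_{n+1}/aₙ = 17^(n+1)/(n+1)! × n!/17^n  (constant 8 cancels)
= 17/(n+1)
L = lim(n→∞) 17/(n+1) = 0
L < 1 → series CONVERGES

Converges (ratio test: L = 0 < 1)


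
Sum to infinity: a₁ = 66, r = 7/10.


S∞ = a₁/(1-r) = 66/(1 - 7/10)
= 66/(3/10)
= 220

S∞ = 220


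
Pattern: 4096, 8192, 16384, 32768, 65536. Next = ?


Pattern: powers of 2: 2ⁿ
Terms: 4096, 8192, 16384, 32768, 65536
Next term = 131072

Next term = 131072


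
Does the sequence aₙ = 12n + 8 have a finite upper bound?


aₙ = 12n + 8 → as n→∞, aₙ→∞
No finite upper bound exists
The sequence is UNBOUNDED

Unbounded (aₙ → ∞ as n → ∞)


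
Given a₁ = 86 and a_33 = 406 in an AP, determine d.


d = (aₙ - a₁)/(n-1)
= (406 - 86)/(33-1)
= 320/32 = 10

d = 10


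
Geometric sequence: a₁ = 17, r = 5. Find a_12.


aₙ = a₁·r^(n-1)
= 17×5^11
= 17×48828125
= 830078125

a_12 = 830078125


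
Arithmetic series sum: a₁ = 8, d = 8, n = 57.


aₙ = 8 + (57-1)×8 = 456
Sₙ = n(a₁+aₙ)/2 = 57×(8+456)/2
= 57×464/2 = 13224

S_57 = 13224


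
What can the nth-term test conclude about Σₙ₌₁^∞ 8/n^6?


lim(n→∞) 8/n^6 = 0
lim aₙ = 0 → nth-term test is INCONCLUSIVE
(Need other tests; this is actually a convergent p-series with p=6 > 1)

Inconclusive (lim aₙ = 0; need another test)


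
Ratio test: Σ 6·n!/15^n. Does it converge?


aₙ = 6·n!/15^n
a_{n+1}/aₙ = (n+1)!/15^(n+1) × 15^n/n!  (constant 6 cancels)
= (n+1)/15
L = lim(n→∞) (n+1)/15 = ∞
L > 1 → series DIVERGES

Diverges (ratio test: L = ∞ > 1)


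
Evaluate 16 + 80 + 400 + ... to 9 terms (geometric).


Sₙ = 16×(5^9 - 1)/(5 - 1)
= 16×(1953125 - 1)/4
= 16×1953124/4
= 7812496

S_9 = 7812496


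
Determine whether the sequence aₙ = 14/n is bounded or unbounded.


a₁ = 14, a₂ = 14/2, a₃ = 14/3, ...
0 < aₙ ≤ 14 for all n ≥ 1
Lower bound: 0, Upper bound: 14
The sequence IS bounded

Bounded (0 < aₙ ≤ 14)


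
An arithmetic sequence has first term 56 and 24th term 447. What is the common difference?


d = (aₙ - a₁)/(n-1)
= (447 - 56)/(24-1)
= 391/23 = 17

d = 17


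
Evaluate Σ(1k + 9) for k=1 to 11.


Σ(1k+9) = 1·Σk + 9·n
= 1·66 + 9·11
= 66 + 99 = 165

Σ = 165


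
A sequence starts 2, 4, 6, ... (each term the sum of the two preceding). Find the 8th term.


Computing iteratively: 2, 4, 6, 10, 16, 26, 42, 68
a_8 = 68

a_8 = 68


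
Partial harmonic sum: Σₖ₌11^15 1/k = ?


Σₖ₌11^15 1/k = 1/11 + 1/12 + 1/13 + 1/14 + 1/15
= 7793/20020
≈ 0.3893

Sum = 7793/20020 ≈ 0.3893


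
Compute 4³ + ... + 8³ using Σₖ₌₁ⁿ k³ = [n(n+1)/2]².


Σₖ₌4^8 k³ = [8·9/2]² − [3·4/2]²
= 1296 − 36 = 1260

Σk³ = 1260


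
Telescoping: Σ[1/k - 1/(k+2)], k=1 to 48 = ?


Telescoping with gap 2: two head and two tail terms survive.
= (1 + 1/2) - (1/49 + 1/50)
= 3/2 - 1/49 - 1/50 = 1788/1225

Sum = 1788/1225


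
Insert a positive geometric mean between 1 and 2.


GM = √(1×2) = √2 = 1.4142

GM = 1.4142


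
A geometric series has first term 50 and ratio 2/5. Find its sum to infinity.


S∞ = a₁/(1-r) = 50/(1 - 2/5)
= 50/(3/5)
= 250/3

S∞ = 250/3


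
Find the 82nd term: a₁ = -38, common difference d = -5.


aₙ = a₁ + (n-1)d
= -38 + (82-1)×-5
= -38 - 405
= -443

a_82 = -443


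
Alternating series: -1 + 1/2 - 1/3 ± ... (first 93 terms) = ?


S = -1 + 1/2 - 1/3 + 1/4 - 1/5 + 1/6 - 1/7 + 1/8 ± ...
= -0.6985
(Full series converges to -ln(2) ≈ -0.6931)

S_93 = -0.6985


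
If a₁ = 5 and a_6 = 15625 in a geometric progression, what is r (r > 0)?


r^(n-1) = aₙ/a₁
r^5 = 15625/5 = 3125
r = 3125^(1/5)
= 5

r = 5


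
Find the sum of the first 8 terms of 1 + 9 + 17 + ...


aₙ = 1 + (8-1)×8 = 57
Sₙ = n(a₁+aₙ)/2 = 8×(1+57)/2
= 8×58/2 = 232

S_8 = 232


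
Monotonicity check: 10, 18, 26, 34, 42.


Differences: 8, 8, 8, 8
All differences > 0 → strictly INCREASING

Monotonically increasing


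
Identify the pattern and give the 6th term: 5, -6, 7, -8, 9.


Pattern: alternating sign, magnitude arithmetic (d=1)
Terms: 5, -6, 7, -8, 9
Next term = -10

Next term = -10


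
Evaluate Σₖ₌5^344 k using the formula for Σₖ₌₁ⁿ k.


Σₖ₌5^344 k = Σₖ₌₁^344 k − Σₖ₌₁^4 k
= 344·345/2 − 4·5/2
= 59340 − 10 = 59330

Σk = 59330


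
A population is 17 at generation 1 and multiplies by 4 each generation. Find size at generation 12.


aₙ = a₁·r^(n-1)
= 17×4^11
= 17×4194304
= 71303168

a_12 = 71303168


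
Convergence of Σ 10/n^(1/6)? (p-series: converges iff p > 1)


p-series test: Σ c/n^p converges if p > 1, diverges if p ≤ 1 (constant c > 0 doesn't affect convergence).
p = 1/6
1/6 ≤ 1 → DIVERGES

Diverges (p = 1/6 ≤ 1)


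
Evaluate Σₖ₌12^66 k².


Σₖ₌12^66 k² = Σₖ₌₁^66 k² − Σₖ₌₁^11 k²
= 66·67·133/6 − 11·12·23/6
= 98021 − 506 = 97515

Σk² = 97515


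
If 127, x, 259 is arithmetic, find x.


AM = (127 + 259)/2 = 386/2 = 193

AM = 193


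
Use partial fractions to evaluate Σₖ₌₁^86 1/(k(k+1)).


1/(k(k+1)) = 1/k - 1/(k+1) (partial fractions)
Telescoping: Σ = 1 - 1/87 = 86/87

Sum = 86/87


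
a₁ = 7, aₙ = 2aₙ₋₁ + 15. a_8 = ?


Computing step by step:
a_1 = 7
a_2 = 29
a_3 = 73
a_4 = 161
a_5 = 337
a_6 = 689
a_7 = 1393
a_8 = 2801


a_8 = 2801


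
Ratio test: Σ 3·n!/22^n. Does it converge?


aₙ = 3·n!/22^n
a_{n+1}/aₙ = (n+1)!/22^(n+1) × 22^n/n!  (constant 3 cancels)
= (n+1)/22
L = lim(n→∞) (n+1)/22 = ∞
L > 1 → series DIVERGES

Diverges (ratio test: L = ∞ > 1)


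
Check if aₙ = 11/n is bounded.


a₁ = 11, a₂ = 11/2, a₃ = 11/3, ...
0 < aₙ ≤ 11 for all n ≥ 1
Lower bound: 0, Upper bound: 11
The sequence IS bounded

Bounded (0 < aₙ ≤ 11)


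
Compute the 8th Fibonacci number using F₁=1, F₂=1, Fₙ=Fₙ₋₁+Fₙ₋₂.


Fibonacci sequence: 1, 1, 2, 3, 5, 8, 13, 21
F(8) = 21

F(8) = 21


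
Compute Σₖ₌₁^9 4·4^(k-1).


Sₙ = 4×(4^9 - 1)/(4 - 1)
= 4×(262144 - 1)/3
= 4×262143/3
= 349524

S_9 = 349524


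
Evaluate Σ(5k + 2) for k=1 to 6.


Σ(5k+2) = 5·Σk + 2·n
= 5·21 + 2·6
= 105 + 12 = 117

Σ = 117


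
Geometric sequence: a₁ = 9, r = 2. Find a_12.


aₙ = a₁·r^(n-1)
= 9×2^11
= 9×2048
= 18432

a_12 = 18432


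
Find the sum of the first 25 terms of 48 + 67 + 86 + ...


aₙ = 48 + (25-1)×19 = 504
Sₙ = n(a₁+aₙ)/2 = 25×(48+504)/2
= 25×552/2 = 6900

S_25 = 6900


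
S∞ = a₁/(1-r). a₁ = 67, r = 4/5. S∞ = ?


S∞ = a₁/(1-r) = 67/(1 - 4/5)
= 67/(1/5)
= 335

S∞ = 335


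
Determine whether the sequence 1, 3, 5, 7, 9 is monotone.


Differences: 2, 2, 2, 2
All differences > 0 → strictly INCREASING

Monotonically increasing


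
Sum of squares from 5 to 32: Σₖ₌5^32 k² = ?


Σₖ₌5^32 k² = Σₖ₌₁^32 k² − Σₖ₌₁^4 k²
= 32·33·65/6 − 4·5·9/6
= 11440 − 30 = 11410

Σk² = 11410


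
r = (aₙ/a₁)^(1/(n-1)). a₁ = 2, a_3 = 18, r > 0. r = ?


r^(n-1) = aₙ/a₁
r^2 = 18/2 = 9
r = 9^(1/2)
= ±3; taking r > 0 gives r = 3

r = 3


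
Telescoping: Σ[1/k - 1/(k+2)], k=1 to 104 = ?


Telescoping with gap 2: two head and two tail terms survive.
= (1 + 1/2) - (1/105 + 1/106)
= 3/2 - 1/105 - 1/106 = 8242/5565

Sum = 8242/5565


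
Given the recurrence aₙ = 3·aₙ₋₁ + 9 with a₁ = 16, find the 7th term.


Computing step by step:
a_1 = 16
a_2 = 57
a_3 = 180
a_4 = 549
a_5 = 1656
a_6 = 4977
a_7 = 14940


a_7 = 14940


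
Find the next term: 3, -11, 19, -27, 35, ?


Pattern: alternating sign, magnitude arithmetic (d=8)
Terms: 3, -11, 19, -27, 35
Next term = -43

Next term = -43


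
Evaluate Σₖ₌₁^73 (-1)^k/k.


S = -1 + 1/2 - 1/3 + 1/4 - 1/5 + 1/6 - 1/7 + 1/8 ± ...
= -0.6999
(Full series converges to -ln(2) ≈ -0.6931)

S_73 = -0.6999


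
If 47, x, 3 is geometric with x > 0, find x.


GM = √(47×3) = √141 = 11.8743

GM = 11.8743


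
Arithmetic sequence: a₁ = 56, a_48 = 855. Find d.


d = (aₙ - a₁)/(n-1)
= (855 - 56)/(48-1)
= 799/47 = 17

d = 17


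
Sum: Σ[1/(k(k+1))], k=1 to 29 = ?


1/(k(k+1)) = 1/k - 1/(k+1) (partial fractions)
Telescoping: Σ = 1 - 1/30 = 29/30

Sum = 29/30


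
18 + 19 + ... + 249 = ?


Σₖ₌18^249 k = Σₖ₌₁^249 k − Σₖ₌₁^17 k
= 249·250/2 − 17·18/2
= 31125 − 153 = 30972

Σk = 30972


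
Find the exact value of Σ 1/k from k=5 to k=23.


Σₖ₌5^23 1/k = 1/5 + 1/6 + 1/7 + ... + 1/23
= 589307197/356948592
≈ 1.651

Sum = 589307197/356948592 ≈ 1.651


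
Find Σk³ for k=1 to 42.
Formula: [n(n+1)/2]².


n(n+1)/2 = 42×43/2 = 903
Σk³ = 903² = 815409

Σk³ = 815409


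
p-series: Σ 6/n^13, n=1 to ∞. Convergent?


p-series test: Σ c/n^p converges if p > 1, diverges if p ≤ 1 (constant c > 0 doesn't affect convergence).
p = 13
13 > 1 → CONVERGES

Converges (p = 13 > 1)


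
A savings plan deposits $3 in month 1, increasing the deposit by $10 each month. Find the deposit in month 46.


aₙ = a₁ + (n-1)d
= 3 + (46-1)×10
= 3 + 450
= 453

a_46 = 453


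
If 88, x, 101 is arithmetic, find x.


AM = (88 + 101)/2 = 189/2 = 94.5

AM = 94.5


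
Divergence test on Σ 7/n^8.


lim(n→∞) 7/n^8 = 0
lim aₙ = 0 → nth-term test is INCONCLUSIVE
(Need other tests; this is actually a convergent p-series with p=8 > 1)

Inconclusive (lim aₙ = 0; need another test)


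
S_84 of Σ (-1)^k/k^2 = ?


S = -1 + 1/4 - 1/9 + 1/16 - 1/25 + 1/36 - 1/49 + 1/64 ± ...
= -0.8224
(Full series converges to -π²/12 ≈ -0.8225)

S_84 = -0.8224


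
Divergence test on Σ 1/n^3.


lim(n→∞) 1/n^3 = 0
lim aₙ = 0 → nth-term test is INCONCLUSIVE
(Need other tests; this is actually a convergent p-series with p=3 > 1)

Inconclusive (lim aₙ = 0; need another test)


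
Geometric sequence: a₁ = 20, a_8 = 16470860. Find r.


r^(n-1) = aₙ/a₁
r^7 = 16470860/20 = 823543
r = 823543^(1/7)
= 7

r = 7


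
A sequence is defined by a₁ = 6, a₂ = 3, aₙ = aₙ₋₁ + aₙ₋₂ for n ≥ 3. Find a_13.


Computing iteratively: 6, 3, 9, 12, 21, 33, 54, 87, 141, 228, 369, 597, ...
a_13 = 966

a_13 = 966


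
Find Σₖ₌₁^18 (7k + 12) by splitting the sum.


Σ(7k+12) = 7·Σk + 12·n
= 7·171 + 12·18
= 1197 + 216 = 1413

Σ = 1413


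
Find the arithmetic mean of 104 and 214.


AM = (104 + 214)/2 = 318/2 = 159

AM = 159


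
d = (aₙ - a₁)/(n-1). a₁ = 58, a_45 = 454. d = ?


d = (aₙ - a₁)/(n-1)
= (454 - 58)/(45-1)
= 396/44 = 9

d = 9


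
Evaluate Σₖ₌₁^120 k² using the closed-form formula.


n = 120
n(n+1)(2n+1)/6 = 120×121×241/6
= 3499320/6 = 583220

Σk² = 583220


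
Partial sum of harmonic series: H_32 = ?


H_32 = 1/1 + 1/2 + 1/3 + ... + 1/32
= 586061125622639/144403552893600
≈ 4.0585

H_32 = 586061125622639/144403552893600 ≈ 4.0585


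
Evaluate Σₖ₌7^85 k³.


Σₖ₌7^85 k³ = [85·86/2]² − [6·7/2]²
= 13359025 − 441 = 13358584

Σk³ = 13358584


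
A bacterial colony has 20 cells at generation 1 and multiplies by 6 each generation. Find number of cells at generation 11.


aₙ = a₁·r^(n-1)
= 20×6^10
= 20×60466176
= 1209323520

a_11 = 1209323520


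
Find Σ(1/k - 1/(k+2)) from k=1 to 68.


Telescoping with gap 2: two head and two tail terms survive.
= (1 + 1/2) - (1/69 + 1/70)
= 3/2 - 1/69 - 1/70 = 3553/2415

Sum = 3553/2415


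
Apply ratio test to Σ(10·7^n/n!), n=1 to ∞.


aₙ = 10·7^n/n!
a_{n+1}/aₙ = 7^(n+1)/(n+1)! × n!/7^n  (constant 10 cancels)
= 7/(n+1)
L = lim(n→∞) 7/(n+1) = 0
L < 1 → series CONVERGES

Converges (ratio test: L = 0 < 1)


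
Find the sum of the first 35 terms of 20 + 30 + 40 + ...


aₙ = 20 + (35-1)×10 = 360
Sₙ = n(a₁+aₙ)/2 = 35×(20+360)/2
= 35×380/2 = 6650

S_35 = 6650


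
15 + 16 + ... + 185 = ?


Σₖ₌15^185 k = Σₖ₌₁^185 k − Σₖ₌₁^14 k
= 185·186/2 − 14·15/2
= 17205 − 105 = 17100

Σk = 17100


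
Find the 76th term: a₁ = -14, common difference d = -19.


aₙ = a₁ + (n-1)d
= -14 + (76-1)×-19
= -14 - 1425
= -1439

a_76 = -1439


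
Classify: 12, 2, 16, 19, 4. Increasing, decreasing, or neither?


Differences: -10, 14, 3, -15
Difference at position 2 is +14 (> 0) but position 1 is -10 (< 0) — sequence both rises and falls
→ NOT monotonic

Not monotonic


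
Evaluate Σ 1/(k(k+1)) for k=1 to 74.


1/(k(k+1)) = 1/k - 1/(k+1) (partial fractions)
Telescoping: Σ = 1 - 1/75 = 74/75

Sum = 74/75


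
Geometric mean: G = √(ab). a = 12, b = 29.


GM = √(12×29) = √348 = 18.6548

GM = 18.6548


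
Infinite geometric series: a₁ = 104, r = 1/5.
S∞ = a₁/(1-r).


S∞ = a₁/(1-r) = 104/(1 - 1/5)
= 104/(4/5)
= 130

S∞ = 130


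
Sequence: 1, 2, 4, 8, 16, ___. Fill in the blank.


Pattern: powers of 2: 2ⁿ
Terms: 1, 2, 4, 8, 16
Next term = 32

Next term = 32


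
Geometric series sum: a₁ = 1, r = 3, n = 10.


Sₙ = 1×(3^10 - 1)/(3 - 1)
= 1×(59049 - 1)/2
= 1×59048/2
= 29524

S_10 = 29524


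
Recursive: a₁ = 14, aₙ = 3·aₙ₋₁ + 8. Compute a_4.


Computing step by step:
a_1 = 14
a_2 = 50
a_3 = 158
a_4 = 482


a_4 = 482


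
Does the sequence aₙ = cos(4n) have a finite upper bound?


For all n, -1 ≤ cos(4n) ≤ 1, so -1 ≤ cos(4n) ≤ 1
Lower bound: -1, Upper bound: 1
The sequence IS bounded

Bounded (-1 ≤ aₙ ≤ 1)


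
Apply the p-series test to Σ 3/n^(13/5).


p-series test: Σ c/n^p converges if p > 1, diverges if p ≤ 1 (constant c > 0 doesn't affect convergence).
p = 13/5
13/5 > 1 → CONVERGES

Converges (p = 13/5 > 1)


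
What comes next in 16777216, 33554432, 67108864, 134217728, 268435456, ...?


Pattern: powers of 2: 2ⁿ
Terms: 16777216, 33554432, 67108864, 134217728, 268435456
Next term = 536870912

Next term = 536870912


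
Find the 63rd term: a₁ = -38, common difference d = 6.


aₙ = a₁ + (n-1)d
= -38 + (63-1)×6
= -38 + 372
= 334

a_63 = 334


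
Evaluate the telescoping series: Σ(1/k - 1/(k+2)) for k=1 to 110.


Telescoping with gap 2: two head and two tail terms survive.
= (1 + 1/2) - (1/111 + 1/112)
= 3/2 - 1/111 - 1/112 = 18425/12432

Sum = 18425/12432


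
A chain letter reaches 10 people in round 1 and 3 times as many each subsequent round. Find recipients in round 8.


aₙ = a₁·r^(n-1)
= 10×3^7
= 10×2187
= 21870

a_8 = 21870


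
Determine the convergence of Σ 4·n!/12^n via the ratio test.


aₙ = 4·n!/12^n
a_{n+1}/aₙ = (n+1)!/12^(n+1) × 12^n/n!  (constant 4 cancels)
= (n+1)/12
L = lim(n→∞) (n+1)/12 = ∞
L > 1 → series DIVERGES

Diverges (ratio test: L = ∞ > 1)


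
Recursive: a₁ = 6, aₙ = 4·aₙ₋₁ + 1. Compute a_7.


Computing step by step:
a_1 = 6
a_2 = 25
a_3 = 101
a_4 = 405
a_5 = 1621
a_6 = 6485
a_7 = 25941


a_7 = 25941


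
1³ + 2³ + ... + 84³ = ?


n(n+1)/2 = 84×85/2 = 3570
Σk³ = 3570² = 12744900

Σk³ = 12744900


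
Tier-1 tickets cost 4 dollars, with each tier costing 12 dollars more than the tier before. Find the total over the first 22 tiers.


aₙ = 4 + (22-1)×12 = 256
Sₙ = n(a₁+aₙ)/2 = 22×(4+256)/2
= 22×260/2 = 2860

S_22 = 2860


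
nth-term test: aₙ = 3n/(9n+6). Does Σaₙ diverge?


lim(n→∞) 3n/(9n+6) = 3/9 = 1/3  (divide numerator and denominator by n)
lim aₙ = 1/3 ≠ 0 → series DIVERGES

Diverges (lim aₙ = 1/3 ≠ 0)


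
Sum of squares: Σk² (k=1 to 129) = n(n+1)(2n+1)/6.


n = 129
n(n+1)(2n+1)/6 = 129×130×259/6
= 4343430/6 = 723905

Σk² = 723905


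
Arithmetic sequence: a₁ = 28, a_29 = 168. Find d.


d = (aₙ - a₁)/(n-1)
= (168 - 28)/(29-1)
= 140/28 = 5

d = 5


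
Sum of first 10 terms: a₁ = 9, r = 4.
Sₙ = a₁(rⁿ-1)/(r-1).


Sₙ = 9×(4^10 - 1)/(4 - 1)
= 9×(1048576 - 1)/3
= 9×1048575/3
= 3145725

S_10 = 3145725


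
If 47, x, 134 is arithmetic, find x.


AM = (47 + 134)/2 = 181/2 = 90.5

AM = 90.5


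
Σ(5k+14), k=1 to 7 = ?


Σ(5k+14) = 5·Σk + 14·n
= 5·28 + 14·7
= 140 + 98 = 238

Σ = 238


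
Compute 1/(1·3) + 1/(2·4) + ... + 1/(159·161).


1/(k(k+2)) = (1/2)·(1/k - 1/(k+2)) (partial fractions)
Telescoping: Σ = (1/2)·(1 + 1/2 - 1/160 - 1/161) = 38319/51520

Sum = 38319/51520


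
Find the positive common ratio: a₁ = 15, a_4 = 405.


r^(n-1) = aₙ/a₁
r^3 = 405/15 = 27
r = 27^(1/3)
= 3

r = 3


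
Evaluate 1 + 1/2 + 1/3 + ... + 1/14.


H_14 = 1/1 + 1/2 + 1/3 + ... + 1/14
= 1171733/360360
≈ 3.2516

H_14 = 1171733/360360 ≈ 3.2516


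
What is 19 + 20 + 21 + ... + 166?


Σₖ₌19^166 k = Σₖ₌₁^166 k − Σₖ₌₁^18 k
= 166·167/2 − 18·19/2
= 13861 − 171 = 13690

Σk = 13690


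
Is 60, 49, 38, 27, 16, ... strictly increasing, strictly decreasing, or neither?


Differences: -11, -11, -11, -11
All differences < 0 → strictly DECREASING

Monotonically decreasing


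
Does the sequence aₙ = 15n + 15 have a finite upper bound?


aₙ = 15n + 15 → as n→∞, aₙ→∞
No finite upper bound exists
The sequence is UNBOUNDED

Unbounded (aₙ → ∞ as n → ∞)


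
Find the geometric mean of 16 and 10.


GM = √(16×10) = √160 = 12.6491

GM = 12.6491


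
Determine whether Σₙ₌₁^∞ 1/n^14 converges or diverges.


p-series test: Σ c/n^p converges if p > 1, diverges if p ≤ 1 (constant c > 0 doesn't affect convergence).
p = 14
14 > 1 → CONVERGES

Converges (p = 14 > 1)


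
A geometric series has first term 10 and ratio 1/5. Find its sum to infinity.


S∞ = a₁/(1-r) = 10/(1 - 1/5)
= 10/(4/5)
= 25/2

S∞ = 25/2


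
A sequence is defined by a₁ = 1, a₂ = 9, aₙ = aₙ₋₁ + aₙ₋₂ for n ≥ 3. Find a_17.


Computing iteratively: 1, 9, 10, 19, 29, 48, 77, 125, 202, 327, 529, 856, ...
a_17 = 9493

a_17 = 9493


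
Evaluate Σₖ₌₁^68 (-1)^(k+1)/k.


S = 1 - 1/2 + 1/3 - 1/4 + 1/5 - 1/6 + 1/7 - 1/8 ± ...
= 0.6858
(Full series converges to +ln(2) ≈ +0.6931)

S_68 = 0.6858


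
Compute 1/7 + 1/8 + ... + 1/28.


Σₖ₌7^28 1/k = 1/7 + 1/8 + 1/9 + ... + 1/28
= 118636677563/80313433200
≈ 1.4772

Sum = 118636677563/80313433200 ≈ 1.4772


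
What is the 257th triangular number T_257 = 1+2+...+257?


n(n+1)/2 = 257×258/2 = 66306/2 = 33153

Σk = 33153


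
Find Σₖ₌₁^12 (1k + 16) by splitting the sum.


Σ(1k+16) = 1·Σk + 16·n
= 1·78 + 16·12
= 78 + 192 = 270

Σ = 270


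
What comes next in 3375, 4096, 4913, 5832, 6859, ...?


Pattern: perfect cubes: n³
Terms: 3375, 4096, 4913, 5832, 6859
Next term = 8000

Next term = 8000


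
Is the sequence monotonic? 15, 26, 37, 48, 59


Differences: 11, 11, 11, 11
All differences > 0 → strictly INCREASING

Monotonically increasing


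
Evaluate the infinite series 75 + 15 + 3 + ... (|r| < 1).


S∞ = a₁/(1-r) = 75/(1 - 1/5)
= 75/(4/5)
= 375/4

S∞ = 375/4


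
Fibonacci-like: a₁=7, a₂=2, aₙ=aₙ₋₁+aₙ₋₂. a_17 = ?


Computing iteratively: 7, 2, 9, 11, 20, 31, 51, 82, 133, 215, 348, 563, ...
a_17 = 6244

a_17 = 6244


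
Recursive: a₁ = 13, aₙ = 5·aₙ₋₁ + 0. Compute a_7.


Computing step by step:
a_1 = 13
a_2 = 65
a_3 = 325
a_4 = 1625
a_5 = 8125
a_6 = 40625
a_7 = 203125


a_7 = 203125


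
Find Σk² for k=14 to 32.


Σₖ₌14^32 k² = Σₖ₌₁^32 k² − Σₖ₌₁^13 k²
= 32·33·65/6 − 13·14·27/6
= 11440 − 819 = 10621

Σk² = 10621


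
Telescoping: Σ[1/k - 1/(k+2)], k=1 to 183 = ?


Telescoping with gap 2: two head and two tail terms survive.
= (1 + 1/2) - (1/184 + 1/185)
= 3/2 - 1/184 - 1/185 = 50691/34040

Sum = 50691/34040


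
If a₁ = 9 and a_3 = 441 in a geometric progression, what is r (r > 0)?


r^(n-1) = aₙ/a₁
r^2 = 441/9 = 49
r = 49^(1/2)
= ±7; taking r > 0 gives r = 7

r = 7


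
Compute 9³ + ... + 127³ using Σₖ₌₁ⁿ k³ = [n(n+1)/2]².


Σₖ₌9^127 k³ = [127·128/2]² − [8·9/2]²
= 66064384 − 1296 = 66063088

Σk³ = 66063088


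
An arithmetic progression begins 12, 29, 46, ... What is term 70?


aₙ = a₁ + (n-1)d
= 12 + (70-1)×17
= 12 + 1173
= 1185

a_70 = 1185


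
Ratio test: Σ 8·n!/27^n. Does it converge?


aₙ = 8·n!/27^n
a_{n+1}/aₙ = (n+1)!/27^(n+1) × 27^n/n!  (constant 8 cancels)
= (n+1)/27
L = lim(n→∞) (n+1)/27 = ∞
L > 1 → series DIVERGES

Diverges (ratio test: L = ∞ > 1)


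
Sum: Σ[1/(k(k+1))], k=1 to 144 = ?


1/(k(k+1)) = 1/k - 1/(k+1) (partial fractions)
Telescoping: Σ = 1 - 1/145 = 144/145

Sum = 144/145


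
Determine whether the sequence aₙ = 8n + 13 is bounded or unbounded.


aₙ = 8n + 13 → as n→∞, aₙ→∞
No finite upper bound exists
The sequence is UNBOUNDED

Unbounded (aₙ → ∞ as n → ∞)


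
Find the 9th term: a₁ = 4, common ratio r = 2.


aₙ = a₁·r^(n-1)
= 4×2^8
= 4×256
= 1024

a_9 = 1024


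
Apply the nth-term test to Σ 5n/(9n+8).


lim(n→∞) 5n/(9n+8) = 5/9 = 5/9  (divide numerator and denominator by n)
lim aₙ = 5/9 ≠ 0 → series DIVERGES

Diverges (lim aₙ = 5/9 ≠ 0)


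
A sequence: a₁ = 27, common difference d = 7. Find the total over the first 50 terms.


aₙ = 27 + (50-1)×7 = 370
Sₙ = n(a₁+aₙ)/2 = 50×(27+370)/2
= 50×397/2 = 9925

S_50 = 9925


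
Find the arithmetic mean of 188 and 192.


AM = (188 + 192)/2 = 380/2 = 190

AM = 190


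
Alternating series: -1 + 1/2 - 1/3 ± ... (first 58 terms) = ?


S = -1 + 1/2 - 1/3 + 1/4 - 1/5 + 1/6 - 1/7 + 1/8 ± ...
= -0.6846
(Full series converges to -ln(2) ≈ -0.6931)

S_58 = -0.6846


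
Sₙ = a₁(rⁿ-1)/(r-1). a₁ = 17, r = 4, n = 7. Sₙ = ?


Sₙ = 17×(4^7 - 1)/(4 - 1)
= 17×(16384 - 1)/3
= 17×16383/3
= 92837

S_7 = 92837


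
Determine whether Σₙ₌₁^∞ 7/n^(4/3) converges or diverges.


p-series test: Σ c/n^p converges if p > 1, diverges if p ≤ 1 (constant c > 0 doesn't affect convergence).
p = 4/3
4/3 > 1 → CONVERGES

Converges (p = 4/3 > 1)


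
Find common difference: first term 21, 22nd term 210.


d = (aₙ - a₁)/(n-1)
= (210 - 21)/(22-1)
= 189/21 = 9

d = 9


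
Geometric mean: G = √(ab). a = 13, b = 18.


GM = √(13×18) = √234 = 15.2971

GM = 15.2971


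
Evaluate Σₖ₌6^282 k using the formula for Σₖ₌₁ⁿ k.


Σₖ₌6^282 k = Σₖ₌₁^282 k − Σₖ₌₁^5 k
= 282·283/2 − 5·6/2
= 39903 − 15 = 39888

Σk = 39888


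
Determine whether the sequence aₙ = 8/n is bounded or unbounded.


a₁ = 8, a₂ = 8/2, a₃ = 8/3, ...
0 < aₙ ≤ 8 for all n ≥ 1
Lower bound: 0, Upper bound: 8
The sequence IS bounded

Bounded (0 < aₙ ≤ 8)
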